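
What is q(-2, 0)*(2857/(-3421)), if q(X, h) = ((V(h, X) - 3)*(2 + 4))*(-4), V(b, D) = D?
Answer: -342840/3421 ≈ -100.22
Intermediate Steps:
q(X, h) = 72 - 24*X (q(X, h) = ((X - 3)*(2 + 4))*(-4) = ((-3 + X)*6)*(-4) = (-18 + 6*X)*(-4) = 72 - 24*X)
q(-2, 0)*(2857/(-3421)) = (72 - 24*(-2))*(2857/(-3421)) = (72 + 48)*(2857*(-1/3421)) = 120*(-2857/3421) = -342840/3421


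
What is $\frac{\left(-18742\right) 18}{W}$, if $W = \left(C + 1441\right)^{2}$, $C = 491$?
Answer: $- \frac{9371}{103684} \approx -0.09038$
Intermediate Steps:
$W = 3732624$ ($W = \left(491 + 1441\right)^{2} = 1932^{2} = 3732624$)
$\frac{\left(-18742\right) 18}{W} = \frac{\left(-18742\right) 18}{3732624} = \left(-337356\right) \frac{1}{3732624} = - \frac{9371}{103684}$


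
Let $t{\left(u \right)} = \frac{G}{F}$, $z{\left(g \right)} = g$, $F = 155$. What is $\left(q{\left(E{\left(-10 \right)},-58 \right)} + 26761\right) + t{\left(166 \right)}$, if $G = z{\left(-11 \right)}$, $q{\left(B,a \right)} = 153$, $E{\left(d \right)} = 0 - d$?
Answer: $\frac{4171659}{155} \approx 26914.0$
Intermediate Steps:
$E{\left(d \right)} = - d$
$G = -11$
$t{\left(u \right)} = - \frac{11}{155}$
$\left(q{\left(E{\left(-10 \right)},-58 \right)} + 26761\right) + t{\left(166 \right)} = \left(153 + 26761\right) - \frac{11}{155} = 26914 - \frac{11}{155} = \frac{4171659}{155}$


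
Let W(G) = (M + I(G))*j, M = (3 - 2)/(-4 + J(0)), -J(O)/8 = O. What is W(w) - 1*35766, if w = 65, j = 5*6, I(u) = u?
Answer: -67647/2 ≈ -33824.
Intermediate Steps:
J(O) = -8*O
j = 30
M = -¼ (M = (3 - 2)/(-4 - 8*0) = 1/(-4 + 0) = 1/(-4) = 1*(-¼) = -¼ ≈ -0.25000)
W(G) = -15/2 + 30*G (W(G) = (-¼ + G)*30 = -15/2 + 30*G)
W(w) - 1*35766 = (-15/2 + 30*65) - 1*35766 = (-15/2 + 1950) - 35766 = 3885/2 - 35766 = -67647/2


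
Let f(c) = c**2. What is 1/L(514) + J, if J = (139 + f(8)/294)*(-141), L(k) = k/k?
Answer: -961806/49 ≈ -19629.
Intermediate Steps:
L(k) = 1
J = -961855/49 (J = (139 + 8**2/294)*(-141) = (139 + 64*(1/294))*(-141) = (139 + 32/147)*(-141) = (20465/147)*(-141) = -961855/49 ≈ -19630.)
1/L(514) + J = 1/1 - 961855/49 = 1 - 961855/49 = -961806/49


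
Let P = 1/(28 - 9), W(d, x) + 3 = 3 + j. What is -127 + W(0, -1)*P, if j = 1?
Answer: -2412/19 ≈ -126.95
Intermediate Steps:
W(d, x) = 1 (W(d, x) = -3 + (3 + 1) = -3 + 4 = 1)
P = 1/19 ≈ 0.052632
-127 + W(0, -1)*P = -127 + 1*(1/19) = -127 + 1/19 = -2412/19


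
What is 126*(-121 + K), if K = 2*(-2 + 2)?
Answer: -15246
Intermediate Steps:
K = 0 (K = 2*0 = 0)
126*(-121 + K) = 126*(-121 + 0) = 126*(-121) = -15246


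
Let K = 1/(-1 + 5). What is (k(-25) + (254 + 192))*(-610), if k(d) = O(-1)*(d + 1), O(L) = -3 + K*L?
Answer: -319640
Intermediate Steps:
K = 1/4 ≈ 0.25000
O(L) = -3 + L/4
k(d) = -13/4 - 13*d/4 (k(d) = (-3 + (1/4)*(-1))*(d + 1) = (-3 - 1/4)*(1 + d) = -13*(1 + d)/4 = -13/4 - 13*d/4)
(k(-25) + (254 + 192))*(-610) = ((-13/4 - 13/4*(-25)) + (254 + 192))*(-610) = ((-13/4 + 325/4) + 446)*(-610) = (78 + 446)*(-610) = 524*(-610) = -319640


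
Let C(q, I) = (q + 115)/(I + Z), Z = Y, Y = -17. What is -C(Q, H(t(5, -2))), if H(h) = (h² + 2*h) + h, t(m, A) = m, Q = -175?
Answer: 60/23 ≈ 2.6087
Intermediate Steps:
Z = -17
H(h) = h² + 3*h
C(q, I) = (115 + q)/(-17 + I) (C(q, I) = (q + 115)/(I - 17) = (115 + q)/(-17 + I))
-C(Q, H(t(5, -2))) = -(115 - 175)/(-17 + 5*(3 + 5)) = -(-60)/(-17 + 5*8) = -(-60)/(-17 + 40) = -(-60)/23 = -1*(-60/23) = 60/23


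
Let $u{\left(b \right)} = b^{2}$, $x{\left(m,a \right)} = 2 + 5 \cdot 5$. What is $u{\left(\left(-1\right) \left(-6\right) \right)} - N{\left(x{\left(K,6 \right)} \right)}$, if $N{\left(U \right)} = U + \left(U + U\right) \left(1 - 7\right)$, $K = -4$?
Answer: $333$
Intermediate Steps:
$x{\left(m,a \right)} = 27$ ($x{\left(m,a \right)} = 2 + 25 = 27$)
$N{\left(U \right)} = - 11 U$ ($N{\left(U \right)} = U + 2 U \left(-6\right) = U - 12 U = - 11 U$)
$u{\left(\left(-1\right) \left(-6\right) \right)} - N{\left(x{\left(K,6 \right)} \right)} = \left(\left(-1\right) \left(-6\right)\right)^{2} - \left(-11\right) 27 = 6^{2} - -297 = 36 + 297 = 333$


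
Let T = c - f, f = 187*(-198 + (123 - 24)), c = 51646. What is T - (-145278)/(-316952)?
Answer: 11118445045/158476 ≈ 70159.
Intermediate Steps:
f = -18513 (f = 187*(-198 + 99) = 187*(-99) = -18513)
T = 70159 (T = 51646 - 1*(-18513) = 51646 + 18513 = 70159)
T - (-145278)/(-316952) = 70159 - (-145278)/(-316952) = 70159 - (-145278)*(-1)/316952 = 70159 - 1*72639/158476 = 70159 - 72639/158476 = 11118445045/158476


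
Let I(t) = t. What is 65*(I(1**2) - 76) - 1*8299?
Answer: -13174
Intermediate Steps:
65*(I(1**2) - 76) - 1*8299 = 65*(1**2 - 76) - 1*8299 = 65*(1 - 76) - 8299 = 65*(-75) - 8299 = -4875 - 8299 = -13174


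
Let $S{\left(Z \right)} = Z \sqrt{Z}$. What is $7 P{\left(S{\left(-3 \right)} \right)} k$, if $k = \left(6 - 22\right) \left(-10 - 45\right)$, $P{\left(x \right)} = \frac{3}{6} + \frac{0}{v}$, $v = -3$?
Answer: $3080$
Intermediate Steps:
$S{\left(Z \right)} = Z^{\frac{3}{2}}$
$P{\left(x \right)} = \frac{1}{2}$ ($P{\left(x \right)} = \frac{3}{6} + \frac{0}{-3} = 3 \cdot \frac{1}{6} + 0 \left(- \frac{1}{3}\right) = \frac{1}{2} + 0 = \frac{1}{2}$)
$k = 880$ ($k = \left(-16\right) \left(-55\right) = 880$)
$7 P{\left(S{\left(-3 \right)} \right)} k = 7 \cdot \frac{1}{2} \cdot 880 = \frac{7}{2} \cdot 880 = 3080$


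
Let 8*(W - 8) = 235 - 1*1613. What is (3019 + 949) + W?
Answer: 15215/4 ≈ 3803.8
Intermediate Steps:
W = -657/4 (W = 8 + (235 - 1*1613)/8 = 8 + (235 - 1613)/8 = 8 + (⅛)*(-1378) = 8 - 689/4 = -657/4 ≈ -164.25)
(3019 + 949) + W = (3019 + 949) - 657/4 = 3968 - 657/4 = 15215/4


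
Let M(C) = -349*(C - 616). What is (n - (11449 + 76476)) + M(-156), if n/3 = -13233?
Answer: 141804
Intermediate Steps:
n = -39699 (n = 3*(-13233) = -39699)
M(C) = 214984 - 349*C (M(C) = -349*(-616 + C) = 214984 - 349*C)
(n - (11449 + 76476)) + M(-156) = (-39699 - (11449 + 76476)) + (214984 - 349*(-156)) = (-39699 - 1*87925) + (214984 + 54444) = (-39699 - 87925) + 269428 = -127624 + 269428 = 141804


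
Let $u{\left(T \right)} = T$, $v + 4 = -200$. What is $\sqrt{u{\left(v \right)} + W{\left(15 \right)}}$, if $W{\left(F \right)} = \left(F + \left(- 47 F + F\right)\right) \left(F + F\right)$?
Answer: $i \sqrt{20454} \approx 143.02 i$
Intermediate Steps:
$v = -204$ ($v = -4 - 200 = -204$)
$W{\left(F \right)} = - 90 F^{2}$ ($W{\left(F \right)} = \left(F - 46 F\right) 2 F = - 45 F 2 F = - 90 F^{2}$)
$\sqrt{u{\left(v \right)} + W{\left(15 \right)}} = \sqrt{-204 - 90 \cdot 15^{2}} = \sqrt{-204 - 20250} = \sqrt{-20454} = i \sqrt{20454}$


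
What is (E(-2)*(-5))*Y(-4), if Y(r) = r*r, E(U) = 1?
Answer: -80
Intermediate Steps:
Y(r) = r**2
(E(-2)*(-5))*Y(-4) = (1*(-5))*(-4)**2 = -5*16 = -80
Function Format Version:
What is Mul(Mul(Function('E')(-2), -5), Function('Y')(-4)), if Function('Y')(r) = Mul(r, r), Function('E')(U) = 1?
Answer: -80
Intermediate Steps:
Function('Y')(r) = Pow(r, 2)
Mul(Mul(Function('E')(-2), -5), Function('Y')(-4)) = Mul(Mul(1, -5), Pow(-4, 2)) = Mul(-5, 16) = -80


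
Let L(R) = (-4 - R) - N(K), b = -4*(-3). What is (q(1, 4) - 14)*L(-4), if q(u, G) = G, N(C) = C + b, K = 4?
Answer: 160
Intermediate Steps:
b = 12
N(C) = 12 + C (N(C) = C + 12 = 12 + C)
L(R) = -20 - R (L(R) = (-4 - R) - (12 + 4) = (-4 - R) - 1*16 = (-4 - R) - 16 = -20 - R)
(q(1, 4) - 14)*L(-4) = (4 - 14)*(-20 - 1*(-4)) = -10*(-20 + 4) = -10*(-16) = 160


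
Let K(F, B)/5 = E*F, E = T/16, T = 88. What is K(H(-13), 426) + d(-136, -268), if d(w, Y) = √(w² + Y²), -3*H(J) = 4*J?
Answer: 1430/3 + 4*√5645 ≈ 777.20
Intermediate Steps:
H(J) = -4*J/3
d(w, Y) = √(Y² + w²)
E = 11/2 (E = 88/16 = 88*(1/16) = 11/2 ≈ 5.5000)
K(F, B) = 55*F/2 (K(F, B) = 5*(11*F/2) = 55*F/2)
K(H(-13), 426) + d(-136, -268) = 55*(-4/3*(-13))/2 + √((-268)² + (-136)²) = (55/2)*(52/3) + √(71824 + 18496) = 1430/3 + √90320 = 1430/3 + 4*√5645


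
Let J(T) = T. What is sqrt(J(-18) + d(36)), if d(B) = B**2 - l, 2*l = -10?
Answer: sqrt(1283) ≈ 35.819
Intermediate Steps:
l = -5 (l = (1/2)*(-10) = -5)
d(B) = 5 + B**2 (d(B) = B**2 - 1*(-5) = B**2 + 5 = 5 + B**2)
sqrt(J(-18) + d(36)) = sqrt(-18 + (5 + 36**2)) = sqrt(-18 + (5 + 1296)) = sqrt(-18 + 1301) = sqrt(1283)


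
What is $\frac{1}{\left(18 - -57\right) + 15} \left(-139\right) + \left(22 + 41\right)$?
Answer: $\frac{5531}{90} \approx 61.456$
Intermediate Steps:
$\frac{1}{\left(18 - -57\right) + 15} \left(-139\right) + \left(22 + 41\right) = \frac{1}{\left(18 + 57\right) + 15} \left(-139\right) + 63 = \frac{1}{75 + 15} \left(-139\right) + 63 = \frac{1}{90} \left(-139\right) + 63 = - \frac{139}{90} + 63 = \frac{5531}{90}$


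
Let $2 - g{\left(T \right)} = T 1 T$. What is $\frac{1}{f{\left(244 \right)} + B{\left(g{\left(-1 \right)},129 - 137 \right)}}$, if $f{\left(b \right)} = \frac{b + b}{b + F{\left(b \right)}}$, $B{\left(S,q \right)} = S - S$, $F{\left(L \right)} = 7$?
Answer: $\frac{251}{488} \approx 0.51434$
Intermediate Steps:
$g{\left(T \right)} = 2 - T^{2}$ ($g{\left(T \right)} = 2 - T 1 T = 2 - T T = 2 - T^{2}$)
$B{\left(S,q \right)} = 0$
$f{\left(b \right)} = \frac{2 b}{7 + b}$ ($f{\left(b \right)} = \frac{b + b}{b + 7} = \frac{2 b}{7 + b}$)
$\frac{1}{f{\left(244 \right)} + B{\left(g{\left(-1 \right)},129 - 137 \right)}} = \frac{1}{2 \cdot 244 \frac{1}{7 + 244} + 0} = \frac{1}{2 \cdot 244 \cdot \frac{1}{251} + 0} = \frac{1}{\frac{488}{251} + 0} = \frac{1}{\frac{488}{251}} = \frac{251}{488}$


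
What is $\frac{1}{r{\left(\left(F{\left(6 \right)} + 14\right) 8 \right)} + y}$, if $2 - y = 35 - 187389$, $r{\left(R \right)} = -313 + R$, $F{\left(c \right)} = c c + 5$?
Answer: $\frac{1}{187483} \approx 5.3338 \cdot 10^{-6}$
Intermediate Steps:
$F{\left(c \right)} = 5 + c^{2}$ ($F{\left(c \right)} = c^{2} + 5 = 5 + c^{2}$)
$y = 187356$ ($y = 2 - \left(35 - 187389\right) = 2 - -187354 = 2 + 187354 = 187356$)
$\frac{1}{r{\left(\left(F{\left(6 \right)} + 14\right) 8 \right)} + y} = \frac{1}{\left(-313 + \left(\left(5 + 6^{2}\right) + 14\right) 8\right) + 187356} = \frac{1}{\left(-313 + \left(\left(5 + 36\right) + 14\right) 8\right) + 187356} = \frac{1}{\left(-313 + \left(41 + 14\right) 8\right) + 187356} = \frac{1}{\left(-313 + 55 \cdot 8\right) + 187356} = \frac{1}{\left(-313 + 440\right) + 187356} = \frac{1}{127 + 187356} = \frac{1}{187483}$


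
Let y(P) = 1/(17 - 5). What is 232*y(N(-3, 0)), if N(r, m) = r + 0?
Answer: 58/3 ≈ 19.333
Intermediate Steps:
N(r, m) = r
y(P) = 1/12
232*y(N(-3, 0)) = 232*(1/12) = 58/3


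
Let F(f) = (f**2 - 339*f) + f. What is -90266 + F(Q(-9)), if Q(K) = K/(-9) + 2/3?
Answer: -817439/9 ≈ -90827.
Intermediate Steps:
Q(K) = 2/3 - K/9 (Q(K) = K*(-1/9) + 2*(1/3) = -K/9 + 2/3 = 2/3 - K/9)
F(f) = f**2 - 338*f
-90266 + F(Q(-9)) = -90266 + (2/3 - 1/9*(-9))*(-338 + (2/3 - 1/9*(-9))) = -90266 + (2/3 + 1)*(-338 + (2/3 + 1)) = -90266 + 5*(-338 + 5/3)/3 = -90266 + (5/3)*(-1009/3) = -90266 - 5045/9 = -817439/9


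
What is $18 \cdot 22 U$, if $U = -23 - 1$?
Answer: $-9504$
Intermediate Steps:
$U = -24$ ($U = -23 - 1 = -24$)
$18 \cdot 22 U = 18 \cdot 22 \left(-24\right) = 396 \left(-24\right) = -9504$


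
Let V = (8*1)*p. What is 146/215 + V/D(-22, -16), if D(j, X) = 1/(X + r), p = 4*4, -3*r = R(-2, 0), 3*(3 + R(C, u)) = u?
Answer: -412654/215 ≈ -1919.3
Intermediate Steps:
R(C, u) = -3 + u/3
r = 1 (r = -(-3 + (1/3)*0)/3 = -(-3 + 0)/3 = -1/3*(-3) = 1)
p = 16
D(j, X) = 1/(1 + X) (D(j, X) = 1/(X + 1) = 1/(1 + X))
V = 128 (V = (8*1)*16 = 8*16 = 128)
146/215 + V/D(-22, -16) = 146/215 + 128/(1/(1 - 16)) = 146*(1/215) + 128/(1/(-15)) = 146/215 + 128/(-1/15) = 146/215 + 128*(-15) = 146/215 - 1920 = -412654/215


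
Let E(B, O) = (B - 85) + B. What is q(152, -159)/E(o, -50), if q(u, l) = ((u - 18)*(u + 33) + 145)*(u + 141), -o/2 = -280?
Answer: 1461191/207 ≈ 7058.9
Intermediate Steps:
o = 560 (o = -2*(-280) = 560)
q(u, l) = (141 + u)*(145 + (-18 + u)*(33 + u)) (q(u, l) = ((-18 + u)*(33 + u) + 145)*(141 + u) = (145 + (-18 + u)*(33 + u))*(141 + u) = (141 + u)*(145 + (-18 + u)*(33 + u)))
E(B, O) = -85 + 2*B (E(B, O) = (-85 + B) + B = -85 + 2*B)
q(152, -159)/E(o, -50) = (-63309 + 152³ + 156*152² + 1666*152)/(-85 + 2*560) = (-63309 + 3511808 + 156*23104 + 253232)/(-85 + 1120) = (-63309 + 3511808 + 3604224 + 253232)/1035 = 7305955*(1/1035) = 1461191/207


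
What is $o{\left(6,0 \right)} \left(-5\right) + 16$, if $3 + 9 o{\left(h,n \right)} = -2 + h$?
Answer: $\frac{139}{9} \approx 15.444$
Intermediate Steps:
$o{\left(h,n \right)} = - \frac{5}{9} + \frac{h}{9}$ ($o{\left(h,n \right)} = - \frac{1}{3} + \frac{-2 + h}{9} = - \frac{1}{3} + \left(- \frac{2}{9} + \frac{h}{9}\right) = - \frac{5}{9} + \frac{h}{9}$)
$o{\left(6,0 \right)} \left(-5\right) + 16 = \left(- \frac{5}{9} + \frac{1}{9} \cdot 6\right) \left(-5\right) + 16 = \left(- \frac{5}{9} + \frac{2}{3}\right) \left(-5\right) + 16 = \frac{1}{9} \left(-5\right) + 16 = - \frac{5}{9} + 16 = \frac{139}{9}$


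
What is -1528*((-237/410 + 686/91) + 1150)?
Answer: -4711281636/2665 ≈ -1.7678e+6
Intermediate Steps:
-1528*((-237/410 + 686/91) + 1150) = -1528*((-237*1/410 + 686*(1/91)) + 1150) = -1528*((-237/410 + 98/13) + 1150) = -1528*(37099/5330 + 1150) = -1528*6166599/5330 = -4711281636/2665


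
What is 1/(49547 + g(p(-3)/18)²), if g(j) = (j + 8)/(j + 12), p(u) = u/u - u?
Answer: 3025/149881044 ≈ 2.0183e-5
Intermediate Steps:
p(u) = 1 - u
g(j) = (8 + j)/(12 + j)
1/(49547 + g(p(-3)/18)²) = 1/(49547 + ((8 + (1 - 1*(-3))/18)/(12 + (1 - 1*(-3))/18))²) = 1/(49547 + ((8 + (1 + 3)*(1/18))/(12 + (1 + 3)*(1/18)))²) = 1/(49547 + ((8 + 4*(1/18))/(12 + 4*(1/18)))²) = 1/(49547 + ((8 + 2/9)/(12 + 2/9))²) = 1/(49547 + ((74/9)/(110/9))²) = 1/(49547 + ((9/110)*(74/9))²) = 1/(49547 + (37/55)²) = 1/(49547 + 1369/3025) = 1/(149881044/3025) = 3025/149881044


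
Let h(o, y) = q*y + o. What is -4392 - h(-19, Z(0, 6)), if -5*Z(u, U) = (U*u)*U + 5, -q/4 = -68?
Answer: -4101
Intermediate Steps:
q = 272 (q = -4*(-68) = 272)
Z(u, U) = -1 - u*U²/5 (Z(u, U) = -((U*u)*U + 5)/5 = -(u*U² + 5)/5 = -(5 + u*U²)/5 = -1 - u*U²/5)
h(o, y) = o + 272*y (h(o, y) = 272*y + o = o + 272*y)
-4392 - h(-19, Z(0, 6)) = -4392 - (-19 + 272*(-1 - ⅕*0*6²)) = -4392 - (-19 + 272*(-1 - ⅕*0*36)) = -4392 - (-19 + 272*(-1 + 0)) = -4392 - (-19 + 272*(-1)) = -4392 - (-19 - 272) = -4392 - 1*(-291) = -4392 + 291 = -4101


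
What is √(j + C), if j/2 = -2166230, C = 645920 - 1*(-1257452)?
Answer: 4*I*√151818 ≈ 1558.6*I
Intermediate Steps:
C = 1903372 (C = 645920 + 1257452 = 1903372)
j = -4332460 (j = 2*(-2166230) = -4332460)
√(j + C) = √(-4332460 + 1903372) = √(-2429088) = 4*I*√151818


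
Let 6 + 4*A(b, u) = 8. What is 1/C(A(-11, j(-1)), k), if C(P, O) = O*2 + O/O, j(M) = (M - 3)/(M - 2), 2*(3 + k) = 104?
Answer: 1/99 ≈ 0.010101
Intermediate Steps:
k = 49 (k = -3 + (½)*104 = -3 + 52 = 49)
j(M) = (-3 + M)/(-2 + M)
A(b, u) = ½ (A(b, u) = -3/2 + (¼)*8 = -3/2 + 2 = ½)
C(P, O) = 1 + 2*O (C(P, O) = 2*O + 1 = 1 + 2*O)
1/C(A(-11, j(-1)), k) = 1/(1 + 2*49) = 1/(1 + 98) = 1/99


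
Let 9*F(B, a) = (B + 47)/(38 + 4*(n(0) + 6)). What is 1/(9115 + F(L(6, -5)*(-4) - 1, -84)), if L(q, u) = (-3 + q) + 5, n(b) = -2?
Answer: 243/2214952 ≈ 0.00010971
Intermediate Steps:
L(q, u) = 2 + q
F(B, a) = 47/486 + B/486 (F(B, a) = ((B + 47)/(38 + 4*(-2 + 6)))/9 = ((47 + B)/(38 + 4*4))/9 = ((47 + B)/(38 + 16))/9 = ((47 + B)/54)/9 = ((47 + B)*(1/54))/9 = (47/54 + B/54)/9 = 47/486 + B/486)
1/(9115 + F(L(6, -5)*(-4) - 1, -84)) = 1/(9115 + (47/486 + ((2 + 6)*(-4) - 1)/486)) = 1/(9115 + (47/486 + (8*(-4) - 1)/486)) = 1/(9115 + (47/486 + (-32 - 1)/486)) = 1/(9115 + (47/486 + (1/486)*(-33))) = 1/(9115 + (47/486 - 11/162)) = 1/(9115 + 7/243) = 1/(2214952/243) = 243/2214952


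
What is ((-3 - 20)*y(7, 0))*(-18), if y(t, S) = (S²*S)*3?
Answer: 0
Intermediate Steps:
y(t, S) = 3*S³ (y(t, S) = S³*3 = 3*S³)
((-3 - 20)*y(7, 0))*(-18) = ((-3 - 20)*(3*0³))*(-18) = -69*0*(-18) = -23*0*(-18) = 0*(-18) = 0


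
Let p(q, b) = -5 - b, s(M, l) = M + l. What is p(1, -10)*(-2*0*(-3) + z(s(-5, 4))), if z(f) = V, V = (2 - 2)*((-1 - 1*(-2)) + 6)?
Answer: 0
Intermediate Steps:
V = 0 (V = 0*((-1 + 2) + 6) = 0*(1 + 6) = 0*7 = 0)
z(f) = 0
p(1, -10)*(-2*0*(-3) + z(s(-5, 4))) = (-5 - 1*(-10))*(-2*0*(-3) + 0) = (-5 + 10)*(0*(-3) + 0) = 5*(0 + 0) = 5*0 = 0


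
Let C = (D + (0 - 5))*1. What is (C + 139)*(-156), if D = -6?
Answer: -19968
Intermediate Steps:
C = -11 (C = (-6 + (0 - 5))*1 = (-6 - 5)*1 = -11*1 = -11)
(C + 139)*(-156) = (-11 + 139)*(-156) = 128*(-156) = -19968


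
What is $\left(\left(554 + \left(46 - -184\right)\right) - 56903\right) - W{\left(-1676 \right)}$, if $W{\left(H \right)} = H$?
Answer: $-54443$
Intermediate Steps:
$\left(\left(554 + \left(46 - -184\right)\right) - 56903\right) - W{\left(-1676 \right)} = \left(\left(554 + \left(46 - -184\right)\right) - 56903\right) - -1676 = \left(\left(554 + \left(46 + 184\right)\right) - 56903\right) + 1676 = \left(\left(554 + 230\right) - 56903\right) + 1676 = \left(784 - 56903\right) + 1676 = -56119 + 1676 = -54443$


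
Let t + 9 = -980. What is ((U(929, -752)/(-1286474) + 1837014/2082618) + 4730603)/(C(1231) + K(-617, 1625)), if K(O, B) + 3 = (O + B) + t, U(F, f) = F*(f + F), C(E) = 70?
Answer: 2112398998019178173/38402352694692 ≈ 55007.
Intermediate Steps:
t = -989 (t = -9 - 980 = -989)
U(F, f) = F*(F + f)
K(O, B) = -992 + B + O (K(O, B) = -3 + ((O + B) - 989) = -3 + ((B + O) - 989) = -3 + (-989 + B + O) = -992 + B + O)
((U(929, -752)/(-1286474) + 1837014/2082618) + 4730603)/(C(1231) + K(-617, 1625)) = (((929*(929 - 752))/(-1286474) + 1837014/2082618) + 4730603)/(70 + (-992 + 1625 - 617)) = (((929*177)*(-1/1286474) + 1837014*(1/2082618)) + 4730603)/(70 + 16) = ((164433*(-1/1286474) + 306169/347103) + 4730603)/86 = ((-164433/1286474 + 306169/347103) + 4730603)*(1/86) = (336803270507/446538984822 + 4730603)*(1/86) = (2112398998019178173/446538984822)*(1/86) = 2112398998019178173/38402352694692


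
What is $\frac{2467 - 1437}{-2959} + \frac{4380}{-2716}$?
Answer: $- \frac{3939475}{2009161} \approx -1.9608$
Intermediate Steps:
$\frac{2467 - 1437}{-2959} + \frac{4380}{-2716} = \left(2467 - 1437\right) \left(- \frac{1}{2959}\right) + 4380 \left(- \frac{1}{2716}\right) = 1030 \left(- \frac{1}{2959}\right) - \frac{1095}{679} = - \frac{1030}{2959} - \frac{1095}{679} = - \frac{3939475}{2009161}$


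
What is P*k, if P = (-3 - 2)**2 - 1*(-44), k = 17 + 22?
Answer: 2691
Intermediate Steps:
k = 39
P = 69 (P = (-5)**2 + 44 = 25 + 44 = 69)
P*k = 69*39 = 2691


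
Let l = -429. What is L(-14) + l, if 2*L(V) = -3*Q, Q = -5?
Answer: -843/2 ≈ -421.50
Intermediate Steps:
L(V) = 15/2 (L(V) = (-3*(-5))/2 = (1/2)*15 = 15/2)
L(-14) + l = 15/2 - 429 = -843/2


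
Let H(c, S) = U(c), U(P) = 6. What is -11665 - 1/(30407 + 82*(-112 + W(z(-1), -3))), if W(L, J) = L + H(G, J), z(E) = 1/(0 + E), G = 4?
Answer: -252348946/21633 ≈ -11665.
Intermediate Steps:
z(E) = 1/E
H(c, S) = 6
W(L, J) = 6 + L (W(L, J) = L + 6 = 6 + L)
-11665 - 1/(30407 + 82*(-112 + W(z(-1), -3))) = -11665 - 1/(30407 + 82*(-112 + (6 + 1/(-1)))) = -11665 - 1/(30407 + 82*(-112 + (6 - 1))) = -11665 - 1/(30407 + 82*(-112 + 5)) = -11665 - 1/(30407 + 82*(-107)) = -11665 - 1/(30407 - 8774) = -11665 - 1/21633 = -252348946/21633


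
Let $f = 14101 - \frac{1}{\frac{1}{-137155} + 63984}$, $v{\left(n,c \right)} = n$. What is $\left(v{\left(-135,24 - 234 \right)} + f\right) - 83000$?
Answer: $- \frac{605823435615801}{8775725519} \approx -69034.0$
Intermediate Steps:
$f = \frac{123746505406264}{8775725519}$ ($f = 14101 - \frac{1}{- \frac{1}{137155} + 63984} = 14101 - \frac{1}{\frac{8775725519}{137155}} = 14101 - \frac{137155}{8775725519} = \frac{123746505406264}{8775725519} \approx 14101.0$)
$\left(v{\left(-135,24 - 234 \right)} + f\right) - 83000 = \left(-135 + \frac{123746505406264}{8775725519}\right) - 83000 = \frac{122561782461199}{8775725519} - 83000 = - \frac{605823435615801}{8775725519}$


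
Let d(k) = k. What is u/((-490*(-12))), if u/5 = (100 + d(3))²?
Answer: 10609/1176 ≈ 9.0213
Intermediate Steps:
u = 53045 (u = 5*(100 + 3)² = 5*103² = 5*10609 = 53045)
u/((-490*(-12))) = 53045/((-490*(-12))) = 53045/5880 = 53045*(1/5880) = 10609/1176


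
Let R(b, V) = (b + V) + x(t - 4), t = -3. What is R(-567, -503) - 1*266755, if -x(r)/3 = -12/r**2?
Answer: -13123389/49 ≈ -2.6782e+5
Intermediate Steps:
x(r) = 36/r**2 (x(r) = -(-36)/(r**2) = -(-36)/r**2 = 36/r**2)
R(b, V) = 36/49 + V + b (R(b, V) = (b + V) + 36/(-3 - 4)**2 = (V + b) + 36/(-7)**2 = (V + b) + 36*(1/49) = (V + b) + 36/49 = 36/49 + V + b)
R(-567, -503) - 1*266755 = (36/49 - 503 - 567) - 1*266755 = -52394/49 - 266755 = -13123389/49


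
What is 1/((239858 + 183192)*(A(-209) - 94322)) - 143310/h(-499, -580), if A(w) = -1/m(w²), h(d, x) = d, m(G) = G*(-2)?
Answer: 249789264082906386431/869756770479248925 ≈ 287.19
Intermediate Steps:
m(G) = -2*G
A(w) = 1/(2*w²) (A(w) = -1/((-2*w²)) = -(-1)/(2*w²) = 1/(2*w²))
1/((239858 + 183192)*(A(-209) - 94322)) - 143310/h(-499, -580) = 1/((239858 + 183192)*((½)/(-209)² - 94322)) - 143310/(-499) = 1/(423050*((½)*(1/43681) - 94322)) - 143310*(-1/499) = 1/(423050*(1/87362 - 94322)) + 143310/499 = 1/(423050*(-8240158563/87362)) + 143310/499 = (1/423050)*(-87362/8240158563) + 143310/499 = -43681/1742999540038575 + 143310/499 = 249789264082906386431/869756770479248925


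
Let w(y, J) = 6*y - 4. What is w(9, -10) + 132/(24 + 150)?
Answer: 1472/29 ≈ 50.759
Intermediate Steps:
w(y, J) = -4 + 6*y
w(9, -10) + 132/(24 + 150) = (-4 + 6*9) + 132/(24 + 150) = (-4 + 54) + 132/174 = 50 + (1/174)*132 = 50 + 22/29 = 1472/29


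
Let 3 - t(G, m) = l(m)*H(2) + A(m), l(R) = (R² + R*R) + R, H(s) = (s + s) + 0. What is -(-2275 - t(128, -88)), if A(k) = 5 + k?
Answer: -59239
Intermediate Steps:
H(s) = 2*s (H(s) = 2*s + 0 = 2*s)
l(R) = R + 2*R² (l(R) = (R² + R²) + R = 2*R² + R = R + 2*R²)
t(G, m) = -2 - m - 4*m*(1 + 2*m) (t(G, m) = 3 - ((m*(1 + 2*m))*(2*2) + (5 + m)) = 3 - ((m*(1 + 2*m))*4 + (5 + m)) = 3 - (4*m*(1 + 2*m) + (5 + m)) = 3 - (5 + m + 4*m*(1 + 2*m)) = 3 + (-5 - m - 4*m*(1 + 2*m)) = -2 - m - 4*m*(1 + 2*m))
-(-2275 - t(128, -88)) = -(-2275 - (-2 - 8*(-88)² - 5*(-88))) = -(-2275 - (-2 - 8*7744 + 440)) = -(-2275 - (-2 - 61952 + 440)) = -(-2275 - 1*(-61514)) = -(-2275 + 61514) = -1*59239 = -59239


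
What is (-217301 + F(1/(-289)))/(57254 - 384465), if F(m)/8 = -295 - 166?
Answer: 220989/327211 ≈ 0.67537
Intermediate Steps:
F(m) = -3688 (F(m) = 8*(-295 - 166) = 8*(-461) = -3688)
(-217301 + F(1/(-289)))/(57254 - 384465) = (-217301 - 3688)/(57254 - 384465) = -220989/(-327211) = -220989*(-1/327211) = 220989/327211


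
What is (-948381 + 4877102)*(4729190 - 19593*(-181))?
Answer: 32512220996083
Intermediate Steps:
(-948381 + 4877102)*(4729190 - 19593*(-181)) = 3928721*(4729190 + 3546333) = 3928721*8275523 = 32512220996083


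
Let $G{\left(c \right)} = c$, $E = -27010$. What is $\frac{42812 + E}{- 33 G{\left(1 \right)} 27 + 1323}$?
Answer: $\frac{7901}{216} \approx 36.579$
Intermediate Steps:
$\frac{42812 + E}{- 33 G{\left(1 \right)} 27 + 1323} = \frac{42812 - 27010}{\left(-33\right) 1 \cdot 27 + 1323} = \frac{15802}{\left(-33\right) 27 + 1323} = \frac{15802}{-891 + 1323} = \frac{15802}{432} = 15802 \cdot \frac{1}{432} = \frac{7901}{216}$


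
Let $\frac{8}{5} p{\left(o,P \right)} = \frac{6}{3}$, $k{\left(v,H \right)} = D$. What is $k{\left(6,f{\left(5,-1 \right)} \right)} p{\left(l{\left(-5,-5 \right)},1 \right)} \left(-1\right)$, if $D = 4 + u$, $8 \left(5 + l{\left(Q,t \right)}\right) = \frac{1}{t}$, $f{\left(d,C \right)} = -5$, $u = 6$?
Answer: $- \frac{25}{2} \approx -12.5$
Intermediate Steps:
$l{\left(Q,t \right)} = -5 + \frac{1}{8 t}$
$D = 10$ ($D = 4 + 6 = 10$)
$k{\left(v,H \right)} = 10$
$p{\left(o,P \right)} = \frac{5}{4}$ ($p{\left(o,P \right)} = \frac{5 \cdot \frac{6}{3}}{8} = \frac{5 \cdot 6 \cdot \frac{1}{3}}{8} = \frac{5}{8} \cdot 2 = \frac{5}{4}$)
$k{\left(6,f{\left(5,-1 \right)} \right)} p{\left(l{\left(-5,-5 \right)},1 \right)} \left(-1\right) = 10 \cdot \frac{5}{4} \left(-1\right) = \frac{25}{2} \left(-1\right) = - \frac{25}{2}$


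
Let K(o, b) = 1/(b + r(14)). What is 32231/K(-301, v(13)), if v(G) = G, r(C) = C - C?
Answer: 419003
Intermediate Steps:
r(C) = 0
K(o, b) = 1/b (K(o, b) = 1/(b + 0) = 1/b)
32231/K(-301, v(13)) = 32231/(1/13) = 32231*13 = 419003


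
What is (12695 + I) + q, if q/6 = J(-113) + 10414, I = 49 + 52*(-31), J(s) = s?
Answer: 72938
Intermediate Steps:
I = -1563 (I = 49 - 1612 = -1563)
q = 61806 (q = 6*(-113 + 10414) = 6*10301 = 61806)
(12695 + I) + q = (12695 - 1563) + 61806 = 11132 + 61806 = 72938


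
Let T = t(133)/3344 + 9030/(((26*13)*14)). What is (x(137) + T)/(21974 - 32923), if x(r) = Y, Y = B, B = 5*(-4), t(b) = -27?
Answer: 10228843/6187674064 ≈ 0.0016531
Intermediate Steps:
B = -20
Y = -20
x(r) = -20
T = 1073877/565136 (T = -27/3344 + 9030/(((26*13)*14)) = -27*1/3344 + 9030/((338*14)) = -27/3344 + 9030/4732 = -27/3344 + 9030*(1/4732) = -27/3344 + 645/338 = 1073877/565136 ≈ 1.9002)
(x(137) + T)/(21974 - 32923) = (-20 + 1073877/565136)/(21974 - 32923) = -10228843/565136/(-10949) = -10228843/565136*(-1/10949) = 10228843/6187674064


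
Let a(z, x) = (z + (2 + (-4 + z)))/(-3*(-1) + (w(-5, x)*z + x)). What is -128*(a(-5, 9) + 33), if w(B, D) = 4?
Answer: -4416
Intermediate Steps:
a(z, x) = (-2 + 2*z)/(3 + x + 4*z) (a(z, x) = (z + (2 + (-4 + z)))/(-3*(-1) + (4*z + x)) = (z + (-2 + z))/(3 + (x + 4*z)) = (-2 + 2*z)/(3 + x + 4*z))
-128*(a(-5, 9) + 33) = -128*(2*(-1 - 5)/(3 + 9 + 4*(-5)) + 33) = -128*(2*(-6)/(3 + 9 - 20) + 33) = -128*(2*(-6)/(-8) + 33) = -128*(2*(-1/8)*(-6) + 33) = -128*(3/2 + 33) = -128*69/2 = -4416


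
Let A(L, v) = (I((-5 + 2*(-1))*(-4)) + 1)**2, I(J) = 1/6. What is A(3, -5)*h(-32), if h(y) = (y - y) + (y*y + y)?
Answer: 12152/9 ≈ 1350.2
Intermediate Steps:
I(J) = 1/6
A(L, v) = 49/36 (A(L, v) = (1/6 + 1)**2 = (7/6)**2 = 49/36)
h(y) = y + y**2 (h(y) = 0 + (y**2 + y) = 0 + (y + y**2) = y + y**2)
A(3, -5)*h(-32) = 49*(-32*(1 - 32))/36 = 49*(-32*(-31))/36 = (49/36)*992 = 12152/9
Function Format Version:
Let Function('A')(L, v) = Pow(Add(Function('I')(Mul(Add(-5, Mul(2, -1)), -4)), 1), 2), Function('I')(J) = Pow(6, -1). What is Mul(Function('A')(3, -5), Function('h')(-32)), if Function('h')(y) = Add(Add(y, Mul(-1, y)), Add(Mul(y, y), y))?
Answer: Rational(12152, 9) ≈ 1350.2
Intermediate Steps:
Function('I')(J) = Rational(1, 6)
Function('A')(L, v) = Rational(49, 36) (Function('A')(L, v) = Pow(Add(Rational(1, 6), 1), 2) = Pow(Rational(7, 6), 2) = Rational(49, 36))
Function('h')(y) = Add(y, Pow(y, 2)) (Function('h')(y) = Add(0, Add(Pow(y, 2), y)) = Add(0, Add(y, Pow(y, 2))) = Add(y, Pow(y, 2)))
Mul(Function('A')(3, -5), Function('h')(-32)) = Mul(Rational(49, 36), Mul(-32, Add(1, -32))) = Mul(Rational(49, 36), Mul(-32, -31)) = Mul(Rational(49, 36), 992) = Rational(12152, 9)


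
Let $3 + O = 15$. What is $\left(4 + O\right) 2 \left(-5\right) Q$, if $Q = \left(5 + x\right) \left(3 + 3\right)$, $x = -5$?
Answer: $0$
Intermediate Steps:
$O = 12$ ($O = -3 + 15 = 12$)
$Q = 0$ ($Q = \left(5 - 5\right) \left(3 + 3\right) = 0 \cdot 6 = 0$)
$\left(4 + O\right) 2 \left(-5\right) Q = \left(4 + 12\right) 2 \left(-5\right) 0 = 16 \left(\left(-10\right) 0\right) = 16 \cdot 0 = 0$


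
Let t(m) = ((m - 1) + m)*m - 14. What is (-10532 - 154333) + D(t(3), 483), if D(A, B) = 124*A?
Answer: -164741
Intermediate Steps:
t(m) = -14 + m*(-1 + 2*m) (t(m) = ((-1 + m) + m)*m - 14 = (-1 + 2*m)*m - 14 = m*(-1 + 2*m) - 14 = -14 + m*(-1 + 2*m))
(-10532 - 154333) + D(t(3), 483) = (-10532 - 154333) + 124*(-14 - 1*3 + 2*3**2) = -164865 + 124*(-14 - 3 + 2*9) = -164865 + 124*(-14 - 3 + 18) = -164865 + 124*1 = -164865 + 124 = -164741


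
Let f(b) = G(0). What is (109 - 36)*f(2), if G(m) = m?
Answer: 0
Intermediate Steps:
f(b) = 0
(109 - 36)*f(2) = (109 - 36)*0 = 73*0 = 0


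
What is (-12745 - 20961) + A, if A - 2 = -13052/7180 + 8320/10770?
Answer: -181501669/5385 ≈ -33705.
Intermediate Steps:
A = 5141/5385 (A = 2 + (-13052/7180 + 8320/10770) = 2 + (-13052*1/7180 + 8320*(1/10770)) = 2 + (-3263/1795 + 832/1077) = 2 - 5629/5385 = 5141/5385 ≈ 0.95469)
(-12745 - 20961) + A = (-12745 - 20961) + 5141/5385 = -33706 + 5141/5385 = -181501669/5385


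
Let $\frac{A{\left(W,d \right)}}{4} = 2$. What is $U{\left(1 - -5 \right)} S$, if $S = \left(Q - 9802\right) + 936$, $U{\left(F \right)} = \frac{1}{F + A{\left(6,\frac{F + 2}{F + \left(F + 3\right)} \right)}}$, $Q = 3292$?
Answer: $- \frac{2787}{7} \approx -398.14$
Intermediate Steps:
$A{\left(W,d \right)} = 8$ ($A{\left(W,d \right)} = 4 \cdot 2 = 8$)
$U{\left(F \right)} = \frac{1}{8 + F}$ ($U{\left(F \right)} = \frac{1}{F + 8} = \frac{1}{8 + F}$)
$S = -5574$ ($S = \left(3292 - 9802\right) + 936 = -6510 + 936 = -5574$)
$U{\left(1 - -5 \right)} S = \frac{1}{8 + \left(1 - -5\right)} \left(-5574\right) = \frac{1}{8 + \left(1 + 5\right)} \left(-5574\right) = \frac{1}{8 + 6} \left(-5574\right) = \frac{1}{14} \left(-5574\right) = - \frac{2787}{7}$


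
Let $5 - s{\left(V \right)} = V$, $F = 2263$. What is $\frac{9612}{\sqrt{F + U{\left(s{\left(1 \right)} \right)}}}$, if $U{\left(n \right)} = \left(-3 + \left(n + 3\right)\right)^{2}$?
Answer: $\frac{9612 \sqrt{2279}}{2279} \approx 201.35$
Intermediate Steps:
$s{\left(V \right)} = 5 - V$
$U{\left(n \right)} = n^{2}$ ($U{\left(n \right)} = \left(-3 + \left(3 + n\right)\right)^{2} = n^{2}$)
$\frac{9612}{\sqrt{F + U{\left(s{\left(1 \right)} \right)}}} = \frac{9612}{\sqrt{2263 + \left(5 - 1\right)^{2}}} = \frac{9612}{\sqrt{2263 + 4^{2}}} = \frac{9612}{\sqrt{2263 + 16}} = \frac{9612}{\sqrt{2279}} = 9612 \frac{\sqrt{2279}}{2279} = \frac{9612 \sqrt{2279}}{2279}$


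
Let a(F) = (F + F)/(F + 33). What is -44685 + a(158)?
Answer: -8534519/191 ≈ -44683.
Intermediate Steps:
a(F) = 2*F/(33 + F) (a(F) = (2*F)/(33 + F) = 2*F/(33 + F))
-44685 + a(158) = -44685 + 2*158/(33 + 158) = -44685 + 2*158/191 = -44685 + 2*158*(1/191) = -44685 + 316/191 = -8534519/191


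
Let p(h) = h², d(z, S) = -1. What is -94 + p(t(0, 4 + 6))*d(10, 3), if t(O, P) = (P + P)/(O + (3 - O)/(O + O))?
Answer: -94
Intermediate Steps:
t(O, P) = 2*P/(O + (3 - O)/(2*O)) (t(O, P) = (2*P)/(O + (3 - O)/((2*O))) = (2*P)/(O + (3 - O)*(1/(2*O))) = (2*P)/(O + (3 - O)/(2*O)) = 2*P/(O + (3 - O)/(2*O)))
-94 + p(t(0, 4 + 6))*d(10, 3) = -94 + (4*0*(4 + 6)/(3 - 1*0 + 2*0²))²*(-1) = -94 + (4*0*10/(3 + 0 + 2*0))²*(-1) = -94 + (4*0*10/(3 + 0 + 0))²*(-1) = -94 + (4*0*10/3)²*(-1) = -94 + (4*0*10*(⅓))²*(-1) = -94 + 0²*(-1) = -94 + 0*(-1) = -94 + 0 = -94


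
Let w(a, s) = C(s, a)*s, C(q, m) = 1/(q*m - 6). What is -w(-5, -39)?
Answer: 13/63 ≈ 0.20635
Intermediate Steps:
C(q, m) = 1/(-6 + m*q) (C(q, m) = 1/(m*q - 6) = 1/(-6 + m*q))
w(a, s) = s/(-6 + a*s)
-w(-5, -39) = -(-39)/(-6 - 5*(-39)) = -(-39)/(-6 + 195) = -(-39)/189 = -1*(-13/63) = 13/63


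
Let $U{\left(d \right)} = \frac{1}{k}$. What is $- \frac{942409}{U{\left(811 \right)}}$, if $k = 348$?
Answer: $-327958332$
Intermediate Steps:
$U{\left(d \right)} = \frac{1}{348}$
$- \frac{942409}{U{\left(811 \right)}} = - 942409 \frac{1}{\frac{1}{348}} = \left(-942409\right) 348 = -327958332$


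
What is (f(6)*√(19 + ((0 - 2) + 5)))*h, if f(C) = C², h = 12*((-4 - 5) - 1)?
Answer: -4320*√22 ≈ -20263.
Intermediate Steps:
h = -120 (h = 12*(-9 - 1) = 12*(-10) = -120)
(f(6)*√(19 + ((0 - 2) + 5)))*h = (6²*√(19 + ((0 - 2) + 5)))*(-120) = (36*√(19 + (-2 + 5)))*(-120) = (36*√(19 + 3))*(-120) = (36*√22)*(-120) = -4320*√22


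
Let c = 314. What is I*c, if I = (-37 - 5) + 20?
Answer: -6908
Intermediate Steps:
I = -22 (I = -42 + 20 = -22)
I*c = -22*314 = -6908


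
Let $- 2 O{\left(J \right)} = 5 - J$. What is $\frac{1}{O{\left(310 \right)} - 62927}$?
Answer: $- \frac{2}{125549} \approx -1.593 \cdot 10^{-5}$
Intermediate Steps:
$O{\left(J \right)} = - \frac{5}{2} + \frac{J}{2}$ ($O{\left(J \right)} = - \frac{5 - J}{2} = - \frac{5}{2} + \frac{J}{2}$)
$\frac{1}{O{\left(310 \right)} - 62927} = \frac{1}{\left(- \frac{5}{2} + \frac{1}{2} \cdot 310\right) - 62927} = \frac{1}{\left(- \frac{5}{2} + 155\right) - 62927} = \frac{1}{\frac{305}{2} - 62927} = \frac{1}{- \frac{125549}{2}} = - \frac{2}{125549}$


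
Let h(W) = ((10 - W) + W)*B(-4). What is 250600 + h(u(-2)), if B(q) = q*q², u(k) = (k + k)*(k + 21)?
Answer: 249960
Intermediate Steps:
u(k) = 2*k*(21 + k) (u(k) = (2*k)*(21 + k) = 2*k*(21 + k))
B(q) = q³
h(W) = -640 (h(W) = ((10 - W) + W)*(-4)³ = 10*(-64) = -640)
250600 + h(u(-2)) = 250600 - 640 = 249960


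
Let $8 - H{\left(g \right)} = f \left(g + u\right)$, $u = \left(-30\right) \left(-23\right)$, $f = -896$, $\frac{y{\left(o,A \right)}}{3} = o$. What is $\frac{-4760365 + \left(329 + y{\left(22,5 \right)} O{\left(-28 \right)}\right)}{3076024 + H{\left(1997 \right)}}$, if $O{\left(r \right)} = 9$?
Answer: $- \frac{2379721}{2741792} \approx -0.86794$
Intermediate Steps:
$y{\left(o,A \right)} = 3 o$
$u = 690$
$H{\left(g \right)} = 618248 + 896 g$ ($H{\left(g \right)} = 8 - - 896 \left(g + 690\right) = 8 - - 896 \left(690 + g\right) = 8 - \left(-618240 - 896 g\right) = 8 + \left(618240 + 896 g\right) = 618248 + 896 g$)
$\frac{-4760365 + \left(329 + y{\left(22,5 \right)} O{\left(-28 \right)}\right)}{3076024 + H{\left(1997 \right)}} = \frac{-4760365 + \left(329 + 3 \cdot 22 \cdot 9\right)}{3076024 + \left(618248 + 896 \cdot 1997\right)} = \frac{-4760365 + \left(329 + 66 \cdot 9\right)}{3076024 + \left(618248 + 1789312\right)} = \frac{-4760365 + \left(329 + 594\right)}{3076024 + 2407560} = \frac{-4760365 + 923}{5483584} = \left(-4759442\right) \frac{1}{5483584} = - \frac{2379721}{2741792}$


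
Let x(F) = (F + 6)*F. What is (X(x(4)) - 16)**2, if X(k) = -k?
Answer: 3136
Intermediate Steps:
x(F) = F*(6 + F) (x(F) = (6 + F)*F = F*(6 + F))
(X(x(4)) - 16)**2 = (-4*(6 + 4) - 16)**2 = (-4*10 - 16)**2 = (-1*40 - 16)**2 = (-40 - 16)**2 = (-56)**2 = 3136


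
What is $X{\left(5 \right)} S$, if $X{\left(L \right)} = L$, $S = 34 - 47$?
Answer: $-65$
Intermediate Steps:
$S = -13$
$X{\left(5 \right)} S = 5 \left(-13\right) = -65$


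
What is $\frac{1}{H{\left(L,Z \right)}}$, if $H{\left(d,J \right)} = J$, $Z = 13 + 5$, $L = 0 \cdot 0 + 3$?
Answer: $\frac{1}{18} \approx 0.055556$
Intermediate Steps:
$L = 3$ ($L = 0 + 3 = 3$)
$Z = 18$
$\frac{1}{H{\left(L,Z \right)}} = \frac{1}{18}$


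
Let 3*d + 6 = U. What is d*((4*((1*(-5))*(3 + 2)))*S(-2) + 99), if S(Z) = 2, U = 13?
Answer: -707/3 ≈ -235.67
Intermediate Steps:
d = 7/3 (d = -2 + (1/3)*13 = -2 + 13/3 = 7/3 ≈ 2.3333)
d*((4*((1*(-5))*(3 + 2)))*S(-2) + 99) = 7*((4*((1*(-5))*(3 + 2)))*2 + 99)/3 = 7*((4*(-5*5))*2 + 99)/3 = 7*((4*(-25))*2 + 99)/3 = 7*(-100*2 + 99)/3 = 7*(-200 + 99)/3 = (7/3)*(-101) = -707/3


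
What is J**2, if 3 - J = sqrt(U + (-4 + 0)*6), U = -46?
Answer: (3 - I*sqrt(70))**2 ≈ -61.0 - 50.2*I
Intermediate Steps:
J = 3 - I*sqrt(70) (J = 3 - sqrt(-46 + (-4 + 0)*6) = 3 - sqrt(-46 - 4*6) = 3 - sqrt(-46 - 24) = 3 - sqrt(-70) = 3 - I*sqrt(70) ≈ 3.0 - 8.3666*I)
J**2 = (3 - I*sqrt(70))**2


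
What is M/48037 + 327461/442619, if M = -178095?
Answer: -63097986748/21262088903 ≈ -2.9676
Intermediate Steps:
M/48037 + 327461/442619 = -178095/48037 + 327461/442619 = -63097986748/21262088903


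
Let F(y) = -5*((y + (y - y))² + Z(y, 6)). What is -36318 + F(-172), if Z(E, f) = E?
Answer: -183378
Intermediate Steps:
F(y) = -5*y - 5*y² (F(y) = -5*((y + (y - y))² + y) = -5*((y + 0)² + y) = -5*(y² + y) = -5*(y + y²) = -5*y - 5*y²)
-36318 + F(-172) = -36318 + 5*(-172)*(-1 - 1*(-172)) = -36318 + 5*(-172)*(-1 + 172) = -36318 + 5*(-172)*171 = -36318 - 147060 = -183378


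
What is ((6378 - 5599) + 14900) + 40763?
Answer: 56442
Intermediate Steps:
((6378 - 5599) + 14900) + 40763 = (779 + 14900) + 40763 = 15679 + 40763 = 56442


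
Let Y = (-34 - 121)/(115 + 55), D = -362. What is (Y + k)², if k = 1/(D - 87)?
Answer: 194686209/233050756 ≈ 0.83538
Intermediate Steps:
k = -1/449 (k = 1/(-362 - 87) = 1/(-449) = -1/449 ≈ -0.0022272)
Y = -31/34 (Y = -155/170 = -155*1/170 = -31/34 ≈ -0.91177)
(Y + k)² = (-31/34 - 1/449)² = (-13953/15266)² = 194686209/233050756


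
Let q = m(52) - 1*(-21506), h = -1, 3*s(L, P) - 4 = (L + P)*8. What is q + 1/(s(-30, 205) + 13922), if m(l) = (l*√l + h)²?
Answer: 2332834851/14390 - 208*√13 ≈ 1.6137e+5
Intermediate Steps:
s(L, P) = 4/3 + 8*L/3 + 8*P/3 (s(L, P) = 4/3 + ((L + P)*8)/3 = 4/3 + (8*L + 8*P)/3 = 4/3 + (8*L/3 + 8*P/3) = 4/3 + 8*L/3 + 8*P/3)
m(l) = (-1 + l^(3/2))² (m(l) = (l*√l - 1)² = (l^(3/2) - 1)² = (-1 + l^(3/2))²)
q = 21506 + (-1 + 104*√13)² (q = (-1 + 52^(3/2))² - 1*(-21506) = (-1 + 104*√13)² + 21506 = 21506 + (-1 + 104*√13)² ≈ 1.6137e+5)
q + 1/(s(-30, 205) + 13922) = (162115 - 208*√13) + 1/((4/3 + (8/3)*(-30) + (8/3)*205) + 13922) = (162115 - 208*√13) + 1/((4/3 - 80 + 1640/3) + 13922) = (162115 - 208*√13) + 1/(468 + 13922) = (162115 - 208*√13) + 1/14390 = 2332834851/14390 - 208*√13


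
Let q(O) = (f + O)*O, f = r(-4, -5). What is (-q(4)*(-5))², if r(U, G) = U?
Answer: 0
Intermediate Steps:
f = -4
q(O) = O*(-4 + O) (q(O) = (-4 + O)*O = O*(-4 + O))
(-q(4)*(-5))² = (-4*(-4 + 4)*(-5))² = (-4*0*(-5))² = (-1*0*(-5))² = (0*(-5))² = 0² = 0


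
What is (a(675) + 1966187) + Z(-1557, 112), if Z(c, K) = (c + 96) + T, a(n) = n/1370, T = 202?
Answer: 538390407/274 ≈ 1.9649e+6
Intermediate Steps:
a(n) = n/1370 (a(n) = n*(1/1370) = n/1370)
Z(c, K) = 298 + c (Z(c, K) = (c + 96) + 202 = (96 + c) + 202 = 298 + c)
(a(675) + 1966187) + Z(-1557, 112) = ((1/1370)*675 + 1966187) + (298 - 1557) = (135/274 + 1966187) - 1259 = 538735373/274 - 1259 = 538390407/274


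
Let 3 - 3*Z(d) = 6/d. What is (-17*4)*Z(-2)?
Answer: -136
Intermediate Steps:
Z(d) = 1 - 2/d
(-17*4)*Z(-2) = (-17*4)*((-2 - 2)/(-2)) = -(-34)*(-4) = -68*2 = -136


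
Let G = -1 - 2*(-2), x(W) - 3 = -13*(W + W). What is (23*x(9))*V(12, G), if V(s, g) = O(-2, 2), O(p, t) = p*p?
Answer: -21252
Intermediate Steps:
x(W) = 3 - 26*W (x(W) = 3 - 13*(W + W) = 3 - 26*W)
O(p, t) = p²
G = 3 (G = -1 + 4 = 3)
V(s, g) = 4 (V(s, g) = (-2)² = 4)
(23*x(9))*V(12, G) = (23*(3 - 26*9))*4 = (23*(3 - 234))*4 = (23*(-231))*4 = -5313*4 = -21252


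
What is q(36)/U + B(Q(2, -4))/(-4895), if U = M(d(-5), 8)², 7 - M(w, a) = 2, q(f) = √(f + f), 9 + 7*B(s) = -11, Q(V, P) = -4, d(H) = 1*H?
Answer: 4/6853 + 6*√2/25 ≈ 0.33999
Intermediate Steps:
d(H) = H
B(s) = -20/7 (B(s) = -9/7 + (⅐)*(-11) = -9/7 - 11/7 = -20/7)
q(f) = √2*√f (q(f) = √(2*f) = √2*√f)
M(w, a) = 5 (M(w, a) = 7 - 1*2 = 7 - 2 = 5)
U = 25 (U = 5² = 25)
q(36)/U + B(Q(2, -4))/(-4895) = (√2*√36)/25 - 20/7/(-4895) = (√2*6)*(1/25) - 20/7*(-1/4895) = (6*√2)*(1/25) + 4/6853 = 6*√2/25 + 4/6853 = 4/6853 + 6*√2/25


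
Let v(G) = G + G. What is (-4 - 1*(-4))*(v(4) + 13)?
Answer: 0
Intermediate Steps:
v(G) = 2*G
(-4 - 1*(-4))*(v(4) + 13) = (-4 - 1*(-4))*(2*4 + 13) = (-4 + 4)*(8 + 13) = 0*21 = 0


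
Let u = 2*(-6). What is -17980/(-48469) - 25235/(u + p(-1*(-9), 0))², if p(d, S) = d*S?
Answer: -1220526095/6979536 ≈ -174.87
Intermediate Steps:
p(d, S) = S*d
u = -12
-17980/(-48469) - 25235/(u + p(-1*(-9), 0))² = -17980/(-48469) - 25235/(-12 + 0*(-1*(-9)))² = -17980*(-1/48469) - 25235/(-12 + 0*9)² = 17980/48469 - 25235/(-12 + 0)² = 17980/48469 - 25235/((-12)²) = 17980/48469 - 25235/144 = -1220526095/6979536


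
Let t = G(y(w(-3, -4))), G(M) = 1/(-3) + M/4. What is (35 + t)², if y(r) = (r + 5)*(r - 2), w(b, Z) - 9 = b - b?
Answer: 126025/36 ≈ 3500.7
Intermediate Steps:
w(b, Z) = 9 (w(b, Z) = 9 + (b - b) = 9 + 0 = 9)
y(r) = (-2 + r)*(5 + r) (y(r) = (5 + r)*(-2 + r) = (-2 + r)*(5 + r))
G(M) = -⅓ + M/4 (G(M) = 1*(-⅓) + M*(¼) = -⅓ + M/4)
t = 145/6 (t = -⅓ + (-10 + 9² + 3*9)/4 = -⅓ + (-10 + 81 + 27)/4 = -⅓ + (¼)*98 = -⅓ + 49/2 = 145/6 ≈ 24.167)
(35 + t)² = (35 + 145/6)² = (355/6)² = 126025/36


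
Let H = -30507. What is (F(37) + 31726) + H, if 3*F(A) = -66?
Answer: 1197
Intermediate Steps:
F(A) = -22 (F(A) = (1/3)*(-66) = -22)
(F(37) + 31726) + H = (-22 + 31726) - 30507 = 31704 - 30507 = 1197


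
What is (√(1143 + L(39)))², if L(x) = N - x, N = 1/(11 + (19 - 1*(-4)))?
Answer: 37537/34 ≈ 1104.0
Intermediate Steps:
N = 1/34 (N = 1/(11 + (19 + 4)) = 1/(11 + 23) = 1/34 ≈ 0.029412)
L(x) = 1/34 - x
(√(1143 + L(39)))² = (√(1143 + (1/34 - 1*39)))² = (√(1143 + (1/34 - 39)))² = (√(1143 - 1325/34))² = (√(37537/34))² = (√1276258/34)² = 37537/34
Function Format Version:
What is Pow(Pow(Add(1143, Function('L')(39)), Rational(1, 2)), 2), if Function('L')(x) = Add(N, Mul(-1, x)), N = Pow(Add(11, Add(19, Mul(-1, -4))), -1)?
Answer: Rational(37537, 34) ≈ 1104.0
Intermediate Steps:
N = Rational(1, 34) (N = Pow(Add(11, Add(19, 4)), -1) = Pow(Add(11, 23), -1) = Pow(34, -1) = Rational(1, 34) ≈ 0.029412)
Function('L')(x) = Add(Rational(1, 34), Mul(-1, x))
Pow(Pow(Add(1143, Function('L')(39)), Rational(1, 2)), 2) = Pow(Pow(Add(1143, Add(Rational(1, 34), Mul(-1, 39))), Rational(1, 2)), 2) = Pow(Pow(Add(1143, Add(Rational(1, 34), -39)), Rational(1, 2)), 2) = Pow(Pow(Add(1143, Rational(-1325, 34)), Rational(1, 2)), 2) = Pow(Pow(Rational(37537, 34), Rational(1, 2)), 2) = Pow(Mul(Rational(1, 34), Pow(1276258, Rational(1, 2))), 2) = Rational(37537, 34)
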